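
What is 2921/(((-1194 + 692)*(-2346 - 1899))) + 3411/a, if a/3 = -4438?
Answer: -602493058/2364333405 ≈ -0.25483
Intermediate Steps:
a = -13314 (a = 3*(-4438) = -13314)
2921/(((-1194 + 692)*(-2346 - 1899))) + 3411/a = 2921/(((-1194 + 692)*(-2346 - 1899))) + 3411/(-13314) = 2921/((-502*(-4245))) + 3411*(-1/13314) = 2921/2130990 - 1137/4438 = -602493058/2364333405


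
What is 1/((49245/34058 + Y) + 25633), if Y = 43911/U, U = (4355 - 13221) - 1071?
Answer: 338434346/8674081417745 ≈ 3.9017e-5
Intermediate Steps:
U = -9937 (U = -8866 - 1071 = -9937)
Y = -43911/9937 (Y = 43911/(-9937) = 43911*(-1/9937) = -43911/9937 ≈ -4.4189)
1/((49245/34058 + Y) + 25633) = 1/((49245/34058 - 43911/9937) + 25633) = 1/(-1006173273/338434346 + 25633) = 1/(8674081417745/338434346) = 338434346/8674081417745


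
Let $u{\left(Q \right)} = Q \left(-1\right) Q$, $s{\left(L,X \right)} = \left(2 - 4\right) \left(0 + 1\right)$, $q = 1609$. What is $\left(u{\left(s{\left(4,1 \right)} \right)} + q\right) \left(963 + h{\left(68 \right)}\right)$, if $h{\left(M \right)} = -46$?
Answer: $1471785$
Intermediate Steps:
$s{\left(L,X \right)} = -2$ ($s{\left(L,X \right)} = \left(-2\right) 1 = -2$)
$u{\left(Q \right)} = - Q^{2}$ ($u{\left(Q \right)} = - Q Q = - Q^{2}$)
$\left(u{\left(s{\left(4,1 \right)} \right)} + q\right) \left(963 + h{\left(68 \right)}\right) = \left(- \left(-2\right)^{2} + 1609\right) \left(963 - 46\right) = \left(\left(-1\right) 4 + 1609\right) 917 = \left(-4 + 1609\right) 917 = 1605 \cdot 917 = 1471785$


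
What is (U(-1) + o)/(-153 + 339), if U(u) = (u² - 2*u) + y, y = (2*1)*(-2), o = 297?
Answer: 148/93 ≈ 1.5914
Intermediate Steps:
y = -4 (y = 2*(-2) = -4)
U(u) = -4 + u² - 2*u (U(u) = (u² - 2*u) - 4 = -4 + u² - 2*u)
(U(-1) + o)/(-153 + 339) = ((-4 + (-1)² - 2*(-1)) + 297)/(-153 + 339) = ((-4 + 1 + 2) + 297)/186 = (-1 + 297)*(1/186) = 296*(1/186) = 148/93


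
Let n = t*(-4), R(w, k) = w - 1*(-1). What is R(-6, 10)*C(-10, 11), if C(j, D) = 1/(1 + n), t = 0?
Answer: -5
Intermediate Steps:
R(w, k) = 1 + w (R(w, k) = w + 1 = 1 + w)
n = 0 (n = 0*(-4) = 0)
C(j, D) = 1 (C(j, D) = 1/(1 + 0) = 1/1 = 1)
R(-6, 10)*C(-10, 11) = (1 - 6)*1 = -5*1 = -5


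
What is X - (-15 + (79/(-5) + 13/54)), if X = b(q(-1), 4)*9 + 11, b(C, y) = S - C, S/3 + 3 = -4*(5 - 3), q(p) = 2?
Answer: -73829/270 ≈ -273.44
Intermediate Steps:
S = -33 (S = -9 + 3*(-4*(5 - 3)) = -9 + 3*(-4*2) = -9 + 3*(-8) = -9 - 24 = -33)
b(C, y) = -33 - C
X = -304 (X = (-33 - 1*2)*9 + 11 = (-33 - 2)*9 + 11 = -35*9 + 11 = -315 + 11 = -304)
X - (-15 + (79/(-5) + 13/54)) = -304 - (-15 + (79/(-5) + 13/54)) = -304 - (-15 + (79*(-⅕) + 13*(1/54))) = -304 - (-15 + (-79/5 + 13/54)) = -304 - (-15 - 4201/270) = -304 - 1*(-8251/270) = -304 + 8251/270 = -73829/270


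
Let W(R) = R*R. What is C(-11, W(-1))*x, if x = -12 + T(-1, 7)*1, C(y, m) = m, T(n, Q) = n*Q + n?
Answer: -20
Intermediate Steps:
W(R) = R**2
T(n, Q) = n + Q*n (T(n, Q) = Q*n + n = n + Q*n)
x = -20 (x = -12 - (1 + 7)*1 = -12 - 1*8*1 = -12 - 8*1 = -12 - 8 = -20)
C(-11, W(-1))*x = (-1)**2*(-20) = 1*(-20) = -20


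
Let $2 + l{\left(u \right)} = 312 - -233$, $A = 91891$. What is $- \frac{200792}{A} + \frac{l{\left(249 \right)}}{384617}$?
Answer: $- \frac{77178119851}{35342840747} \approx -2.1837$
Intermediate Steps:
$l{\left(u \right)} = 543$ ($l{\left(u \right)} = -2 + \left(312 - -233\right) = -2 + \left(312 + 233\right) = -2 + 545 = 543$)
$- \frac{200792}{A} + \frac{l{\left(249 \right)}}{384617} = - \frac{200792}{91891} + \frac{543}{384617} = - \frac{77178119851}{35342840747}$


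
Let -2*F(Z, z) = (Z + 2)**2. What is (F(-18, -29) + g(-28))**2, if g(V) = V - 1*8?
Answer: 26896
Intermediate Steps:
F(Z, z) = -(2 + Z)**2/2 (F(Z, z) = -(Z + 2)**2/2 = -(2 + Z)**2/2)
g(V) = -8 + V (g(V) = V - 8 = -8 + V)
(F(-18, -29) + g(-28))**2 = (-(2 - 18)**2/2 + (-8 - 28))**2 = (-1/2*(-16)**2 - 36)**2 = (-1/2*256 - 36)**2 = (-128 - 36)**2 = (-164)**2 = 26896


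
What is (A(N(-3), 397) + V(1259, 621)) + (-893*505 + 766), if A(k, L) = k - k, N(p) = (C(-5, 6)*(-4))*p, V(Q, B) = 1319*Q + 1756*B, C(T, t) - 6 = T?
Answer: 2300898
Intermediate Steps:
C(T, t) = 6 + T
N(p) = -4*p (N(p) = ((6 - 5)*(-4))*p = (1*(-4))*p = -4*p)
A(k, L) = 0
(A(N(-3), 397) + V(1259, 621)) + (-893*505 + 766) = (0 + (1319*1259 + 1756*621)) + (-893*505 + 766) = (0 + (1660621 + 1090476)) + (-450965 + 766) = (0 + 2751097) - 450199 = 2751097 - 450199 = 2300898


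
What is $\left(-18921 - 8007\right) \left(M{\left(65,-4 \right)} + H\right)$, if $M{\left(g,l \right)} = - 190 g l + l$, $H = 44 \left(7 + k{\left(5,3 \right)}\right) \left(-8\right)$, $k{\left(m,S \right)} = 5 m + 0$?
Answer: $-1026818496$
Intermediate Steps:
$k{\left(m,S \right)} = 5 m$
$H = -11264$ ($H = 44 \left(7 + 5 \cdot 5\right) \left(-8\right) = 44 \left(7 + 25\right) \left(-8\right) = 44 \cdot 32 \left(-8\right) = 44 \left(-256\right) = -11264$)
$M{\left(g,l \right)} = l - 190 g l$ ($M{\left(g,l \right)} = - 190 g l + l = l - 190 g l$)
$\left(-18921 - 8007\right) \left(M{\left(65,-4 \right)} + H\right) = \left(-18921 - 8007\right) \left(- 4 \left(1 - 12350\right) - 11264\right) = - 26928 \left(- 4 \left(1 - 12350\right) - 11264\right) = - 26928 \left(\left(-4\right) \left(-12349\right) - 11264\right) = - 26928 \left(49396 - 11264\right) = \left(-26928\right) 38132 = -1026818496$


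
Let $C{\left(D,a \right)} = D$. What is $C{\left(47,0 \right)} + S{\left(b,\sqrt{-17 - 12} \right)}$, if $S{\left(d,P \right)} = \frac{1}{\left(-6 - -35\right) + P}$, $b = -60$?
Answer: $\frac{1411}{30} - \frac{i \sqrt{29}}{870} \approx 47.033 - 0.0061898 i$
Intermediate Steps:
$S{\left(d,P \right)} = \frac{1}{29 + P}$ ($S{\left(d,P \right)} = \frac{1}{\left(-6 + 35\right) + P} = \frac{1}{29 + P}$)
$C{\left(47,0 \right)} + S{\left(b,\sqrt{-17 - 12} \right)} = 47 + \frac{1}{29 + \sqrt{-17 - 12}} = 47 + \frac{1}{29 + \sqrt{-29}} = 47 + \frac{1}{29 + i \sqrt{29}}$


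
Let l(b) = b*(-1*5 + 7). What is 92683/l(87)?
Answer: 92683/174 ≈ 532.66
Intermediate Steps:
l(b) = 2*b (l(b) = b*(-5 + 7) = b*2 = 2*b)
92683/l(87) = 92683/((2*87)) = 92683/174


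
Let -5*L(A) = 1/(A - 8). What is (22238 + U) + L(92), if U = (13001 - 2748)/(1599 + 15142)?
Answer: 156364559879/7031220 ≈ 22239.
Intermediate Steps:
L(A) = -1/(5*(-8 + A)) (L(A) = -1/(5*(A - 8)) = -1/(5*(-8 + A)))
U = 10253/16741 ≈ 0.61245
(22238 + U) + L(92) = (22238 + 10253/16741) - 1/(-40 + 5*92) = 372296611/16741 - 1/(-40 + 460) = 372296611/16741 - 1/420 = 156364559879/7031220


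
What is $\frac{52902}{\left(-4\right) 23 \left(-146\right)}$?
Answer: $\frac{26451}{6716} \approx 3.9385$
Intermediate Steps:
$\frac{52902}{\left(-4\right) 23 \left(-146\right)} = \frac{52902}{\left(-92\right) \left(-146\right)} = \frac{52902}{13432} = 52902 \cdot \frac{1}{13432} = \frac{26451}{6716}$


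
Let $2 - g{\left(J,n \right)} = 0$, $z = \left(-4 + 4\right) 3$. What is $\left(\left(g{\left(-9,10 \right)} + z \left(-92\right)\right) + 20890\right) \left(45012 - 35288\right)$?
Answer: $203153808$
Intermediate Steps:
$z = 0$ ($z = 0 \cdot 3 = 0$)
$g{\left(J,n \right)} = 2$ ($g{\left(J,n \right)} = 2 - 0 = 2 + 0 = 2$)
$\left(\left(g{\left(-9,10 \right)} + z \left(-92\right)\right) + 20890\right) \left(45012 - 35288\right) = \left(\left(2 + 0 \left(-92\right)\right) + 20890\right) \left(45012 - 35288\right) = \left(\left(2 + 0\right) + 20890\right) 9724 = \left(2 + 20890\right) 9724 = 20892 \cdot 9724 = 203153808$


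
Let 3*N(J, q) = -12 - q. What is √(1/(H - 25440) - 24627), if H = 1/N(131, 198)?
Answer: I*√78098428093483897/1780801 ≈ 156.93*I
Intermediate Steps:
N(J, q) = -4 - q/3 (N(J, q) = (-12 - q)/3 = -4 - q/3)
H = -1/70 (H = 1/(-4 - ⅓*198) = 1/(-4 - 66) = 1/(-70) = -1/70 ≈ -0.014286)
√(1/(H - 25440) - 24627) = √(1/(-1/70 - 25440) - 24627) = √(1/(-1780801/70) - 24627) = √(-70/1780801 - 24627) = √(-43855786297/1780801) = I*√78098428093483897/1780801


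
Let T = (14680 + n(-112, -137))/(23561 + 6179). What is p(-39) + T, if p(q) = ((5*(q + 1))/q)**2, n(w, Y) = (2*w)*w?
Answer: 283525282/11308635 ≈ 25.072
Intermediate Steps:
n(w, Y) = 2*w**2
p(q) = (5 + 5*q)**2/q**2 (p(q) = ((5*(1 + q))/q)**2 = ((5 + 5*q)/q)**2 = (5 + 5*q)**2/q**2)
T = 9942/7435 (T = (14680 + 2*(-112)**2)/(23561 + 6179) = (14680 + 2*12544)/29740 = (14680 + 25088)*(1/29740) = 39768*(1/29740) = 9942/7435 ≈ 1.3372)
p(-39) + T = 25*(1 - 39)**2/(-39)**2 + 9942/7435 = 25*(1/1521)*(-38)**2 + 9942/7435 = 25*(1/1521)*1444 + 9942/7435 = 36100/1521 + 9942/7435 = 283525282/11308635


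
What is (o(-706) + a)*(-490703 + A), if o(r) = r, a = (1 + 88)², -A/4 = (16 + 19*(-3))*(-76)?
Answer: -3630349905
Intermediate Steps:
A = -12464 (A = -4*(16 + 19*(-3))*(-76) = -4*(16 - 57)*(-76) = -(-164)*(-76) = -4*3116 = -12464)
a = 7921 (a = 89² = 7921)
(o(-706) + a)*(-490703 + A) = (-706 + 7921)*(-490703 - 12464) = 7215*(-503167) = -3630349905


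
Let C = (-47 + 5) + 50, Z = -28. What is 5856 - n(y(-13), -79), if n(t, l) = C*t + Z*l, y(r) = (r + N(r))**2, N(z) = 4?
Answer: 2996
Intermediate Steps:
C = 8 (C = -42 + 50 = 8)
y(r) = (4 + r)**2 (y(r) = (r + 4)**2 = (4 + r)**2)
n(t, l) = -28*l + 8*t (n(t, l) = 8*t - 28*l = -28*l + 8*t)
5856 - n(y(-13), -79) = 5856 - (-28*(-79) + 8*(4 - 13)**2) = 5856 - (2212 + 8*(-9)**2) = 5856 - (2212 + 8*81) = 5856 - (2212 + 648) = 5856 - 1*2860 = 5856 - 2860 = 2996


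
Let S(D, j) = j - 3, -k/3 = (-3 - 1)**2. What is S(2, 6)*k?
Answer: -144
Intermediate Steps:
k = -48 (k = -3*(-3 - 1)**2 = -3*(-4)**2 = -3*16 = -48)
S(D, j) = -3 + j
S(2, 6)*k = (-3 + 6)*(-48) = 3*(-48) = -144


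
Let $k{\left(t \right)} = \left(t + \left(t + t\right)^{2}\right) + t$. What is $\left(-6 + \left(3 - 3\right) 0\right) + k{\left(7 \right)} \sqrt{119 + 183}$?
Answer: $-6 + 210 \sqrt{302} \approx 3643.4$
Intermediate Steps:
$k{\left(t \right)} = 2 t + 4 t^{2}$ ($k{\left(t \right)} = \left(t + \left(2 t\right)^{2}\right) + t = \left(t + 4 t^{2}\right) + t = 2 t + 4 t^{2}$)
$\left(-6 + \left(3 - 3\right) 0\right) + k{\left(7 \right)} \sqrt{119 + 183} = \left(-6 + \left(3 - 3\right) 0\right) + 2 \cdot 7 \left(1 + 2 \cdot 7\right) \sqrt{119 + 183} = \left(-6 + \left(3 - 3\right) 0\right) + 2 \cdot 7 \left(1 + 14\right) \sqrt{302} = \left(-6 + 0 \cdot 0\right) + 2 \cdot 7 \cdot 15 \sqrt{302} = \left(-6 + 0\right) + 210 \sqrt{302} = -6 + 210 \sqrt{302}$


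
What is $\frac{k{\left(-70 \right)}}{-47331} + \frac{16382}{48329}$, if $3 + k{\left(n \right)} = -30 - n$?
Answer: $\frac{773588269}{2287459899} \approx 0.33819$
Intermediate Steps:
$k{\left(n \right)} = -33 - n$ ($k{\left(n \right)} = -3 - \left(30 + n\right) = -33 - n$)
$\frac{k{\left(-70 \right)}}{-47331} + \frac{16382}{48329} = \frac{-33 - -70}{-47331} + \frac{16382}{48329} = \left(-33 + 70\right) \left(- \frac{1}{47331}\right) + 16382 \cdot \frac{1}{48329} = 37 \left(- \frac{1}{47331}\right) + \frac{16382}{48329} = - \frac{37}{47331} + \frac{16382}{48329} = \frac{773588269}{2287459899}$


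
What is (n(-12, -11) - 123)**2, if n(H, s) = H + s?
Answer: 21316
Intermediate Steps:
(n(-12, -11) - 123)**2 = ((-12 - 11) - 123)**2 = (-23 - 123)**2 = (-146)**2 = 21316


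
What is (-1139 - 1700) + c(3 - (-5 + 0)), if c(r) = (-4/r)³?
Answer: -22713/8 ≈ -2839.1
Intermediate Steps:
c(r) = -64/r³
(-1139 - 1700) + c(3 - (-5 + 0)) = (-1139 - 1700) - 64/(3 - (-5 + 0))³ = -2839 - 64/(3 - 1*(-5))³ = -2839 - 64/(3 + 5)³ = -2839 - 64/8³ = -2839 - 64*1/512 = -2839 - ⅛ = -22713/8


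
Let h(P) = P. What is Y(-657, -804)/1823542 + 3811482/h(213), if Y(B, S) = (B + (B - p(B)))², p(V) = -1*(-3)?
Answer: 2316922318467/129471482 ≈ 17895.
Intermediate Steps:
p(V) = 3
Y(B, S) = (-3 + 2*B)² (Y(B, S) = (B + (B - 1*3))² = (B + (B - 3))² = (B + (-3 + B))² = (-3 + 2*B)²)
Y(-657, -804)/1823542 + 3811482/h(213) = (-3 + 2*(-657))²/1823542 + 3811482/213 = (-3 - 1314)²*(1/1823542) + 3811482*(1/213) = (-1317)²*(1/1823542) + 1270494/71 = 1734489*(1/1823542) + 1270494/71 = 1734489/1823542 + 1270494/71 = 2316922318467/129471482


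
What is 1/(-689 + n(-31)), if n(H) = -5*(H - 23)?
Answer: -1/419 ≈ -0.0023866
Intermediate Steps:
n(H) = 115 - 5*H (n(H) = -5*(-23 + H) = 115 - 5*H)
1/(-689 + n(-31)) = 1/(-689 + (115 - 5*(-31))) = 1/(-689 + (115 + 155)) = 1/(-689 + 270) = 1/(-419) = -1/419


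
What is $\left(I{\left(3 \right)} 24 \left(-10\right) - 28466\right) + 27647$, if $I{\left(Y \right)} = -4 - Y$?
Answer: $861$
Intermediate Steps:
$\left(I{\left(3 \right)} 24 \left(-10\right) - 28466\right) + 27647 = \left(\left(-4 - 3\right) 24 \left(-10\right) - 28466\right) + 27647 = \left(\left(-7\right) 24 \left(-10\right) - 28466\right) + 27647 = \left(\left(-168\right) \left(-10\right) - 28466\right) + 27647 = \left(1680 - 28466\right) + 27647 = -26786 + 27647 = 861$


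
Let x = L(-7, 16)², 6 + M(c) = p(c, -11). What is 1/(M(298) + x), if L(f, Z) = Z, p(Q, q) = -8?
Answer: 1/242 ≈ 0.0041322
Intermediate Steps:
M(c) = -14 (M(c) = -6 - 8 = -14)
x = 256 (x = 16² = 256)
1/(M(298) + x) = 1/(-14 + 256) = 1/242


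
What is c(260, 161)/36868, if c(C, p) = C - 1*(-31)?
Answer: 291/36868 ≈ 0.0078930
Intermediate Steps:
c(C, p) = 31 + C (c(C, p) = C + 31 = 31 + C)
c(260, 161)/36868 = (31 + 260)/36868 = 291*(1/36868) = 291/36868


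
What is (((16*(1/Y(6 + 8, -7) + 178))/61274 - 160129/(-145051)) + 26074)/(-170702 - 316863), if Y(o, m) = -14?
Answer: -811132543465641/15166924536394085 ≈ -0.053480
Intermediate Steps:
(((16*(1/Y(6 + 8, -7) + 178))/61274 - 160129/(-145051)) + 26074)/(-170702 - 316863) = (((16*(1/(-14) + 178))/61274 - 160129/(-145051)) + 26074)/(-170702 - 316863) = (((16*(-1/14 + 178))*(1/61274) - 160129*(-1/145051)) + 26074)/(-487565) = (((16*(2491/14))*(1/61274) + 160129/145051) + 26074)*(-1/487565) = (((19928/7)*(1/61274) + 160129/145051) + 26074)*(-1/487565) = ((9964/214459 + 160129/145051) + 26074)*(-1/487565) = (35786393375/31107492409 + 26074)*(-1/487565) = (811132543465641/31107492409)*(-1/487565) = -811132543465641/15166924536394085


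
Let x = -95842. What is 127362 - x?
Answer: 223204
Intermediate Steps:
127362 - x = 127362 - 1*(-95842) = 127362 + 95842 = 223204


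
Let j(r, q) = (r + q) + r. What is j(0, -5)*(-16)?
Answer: 80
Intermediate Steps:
j(r, q) = q + 2*r (j(r, q) = (q + r) + r = q + 2*r)
j(0, -5)*(-16) = (-5 + 2*0)*(-16) = (-5 + 0)*(-16) = -5*(-16) = 80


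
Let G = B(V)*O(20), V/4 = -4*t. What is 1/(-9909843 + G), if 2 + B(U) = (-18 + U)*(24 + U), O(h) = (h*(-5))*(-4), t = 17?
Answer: 1/18857357 ≈ 5.3030e-8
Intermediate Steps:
O(h) = 20*h (O(h) = -5*h*(-4) = 20*h)
V = -272 (V = 4*(-4*17) = 4*(-68) = -272)
B(U) = -2 + (-18 + U)*(24 + U)
G = 28767200 (G = (-434 + (-272)**2 + 6*(-272))*(20*20) = (-434 + 73984 - 1632)*400 = 71918*400 = 28767200)
1/(-9909843 + G) = 1/(-9909843 + 28767200) = 1/18857357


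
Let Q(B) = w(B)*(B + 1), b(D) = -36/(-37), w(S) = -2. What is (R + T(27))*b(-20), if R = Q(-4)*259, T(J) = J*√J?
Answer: 1512 + 2916*√3/37 ≈ 1648.5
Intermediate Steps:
T(J) = J^(3/2)
b(D) = 36/37 (b(D) = -36*(-1/37) = 36/37)
Q(B) = -2 - 2*B (Q(B) = -2*(B + 1) = -2*(1 + B) = -2 - 2*B)
R = 1554 (R = (-2 - 2*(-4))*259 = (-2 + 8)*259 = 6*259 = 1554)
(R + T(27))*b(-20) = (1554 + 27^(3/2))*(36/37) = (1554 + 81*√3)*(36/37) = 1512 + 2916*√3/37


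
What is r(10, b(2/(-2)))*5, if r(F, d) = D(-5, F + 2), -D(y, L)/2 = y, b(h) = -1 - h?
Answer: 50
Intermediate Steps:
D(y, L) = -2*y
r(F, d) = 10 (r(F, d) = -2*(-5) = 10)
r(10, b(2/(-2)))*5 = 10*5 = 50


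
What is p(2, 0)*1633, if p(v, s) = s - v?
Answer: -3266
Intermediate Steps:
p(2, 0)*1633 = (0 - 1*2)*1633 = (0 - 2)*1633 = -2*1633 = -3266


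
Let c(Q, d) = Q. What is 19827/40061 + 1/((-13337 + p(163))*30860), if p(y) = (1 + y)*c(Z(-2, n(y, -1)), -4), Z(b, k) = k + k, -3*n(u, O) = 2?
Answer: 24882560113557/50275898800820 ≈ 0.49492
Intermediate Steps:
n(u, O) = -⅔ (n(u, O) = -⅓*2 = -⅔)
Z(b, k) = 2*k
p(y) = -4/3 - 4*y/3 (p(y) = (1 + y)*(2*(-⅔)) = (1 + y)*(-4/3) = -4/3 - 4*y/3)
19827/40061 + 1/((-13337 + p(163))*30860) = 19827/40061 + 1/(-13337 + (-4/3 - 4/3*163)*30860) = 19827*(1/40061) + (1/30860)/(-13337 + (-4/3 - 652/3)) = 19827/40061 + (1/30860)/(-13337 - 656/3) = 19827/40061 + (1/30860)/(-40667/3) = 19827/40061 - 3/40667*1/30860 = 19827/40061 - 3/1254983620 = 24882560113557/50275898800820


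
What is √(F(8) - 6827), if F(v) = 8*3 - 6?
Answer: I*√6809 ≈ 82.517*I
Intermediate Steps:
F(v) = 18 (F(v) = 24 - 6 = 18)
√(F(8) - 6827) = √(18 - 6827) = √(-6809) = I*√6809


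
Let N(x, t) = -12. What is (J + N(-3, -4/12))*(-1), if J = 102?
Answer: -90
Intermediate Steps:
(J + N(-3, -4/12))*(-1) = (102 - 12)*(-1) = 90*(-1) = -90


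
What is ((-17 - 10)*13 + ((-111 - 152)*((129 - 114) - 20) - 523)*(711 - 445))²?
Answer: 44234923041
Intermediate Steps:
((-17 - 10)*13 + ((-111 - 152)*((129 - 114) - 20) - 523)*(711 - 445))² = (-27*13 + (-263*(15 - 20) - 523)*266)² = (-351 + (-263*(-5) - 523)*266)² = (-351 + (1315 - 523)*266)² = (-351 + 792*266)² = (-351 + 210672)² = 210321² = 44234923041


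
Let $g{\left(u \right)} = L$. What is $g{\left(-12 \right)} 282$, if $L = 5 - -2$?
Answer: $1974$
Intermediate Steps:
$L = 7$ ($L = 5 + 2 = 7$)
$g{\left(u \right)} = 7$
$g{\left(-12 \right)} 282 = 7 \cdot 282 = 1974$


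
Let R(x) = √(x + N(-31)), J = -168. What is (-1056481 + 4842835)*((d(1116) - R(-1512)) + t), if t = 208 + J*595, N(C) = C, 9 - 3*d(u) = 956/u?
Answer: -35124807887312/93 - 3786354*I*√1543 ≈ -3.7769e+11 - 1.4873e+8*I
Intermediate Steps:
d(u) = 3 - 956/(3*u)
R(x) = √(-31 + x) (R(x) = √(x - 31) = √(-31 + x))
t = -99752 (t = 208 - 168*595 = 208 - 99960 = -99752)
(-1056481 + 4842835)*((d(1116) - R(-1512)) + t) = (-1056481 + 4842835)*(((3 - 956/3/1116) - √(-31 - 1512)) - 99752) = 3786354*(((3 - 956/3*1/1116) - √(-1543)) - 99752) = 3786354*(((3 - 239/837) - I*√1543) - 99752) = 3786354*((2272/837 - I*√1543) - 99752) = 3786354*(-83490152/837 - I*√1543) = -35124807887312/93 - 3786354*I*√1543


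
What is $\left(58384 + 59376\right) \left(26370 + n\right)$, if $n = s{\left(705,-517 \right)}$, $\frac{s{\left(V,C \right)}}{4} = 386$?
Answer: $3287152640$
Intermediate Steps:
$s{\left(V,C \right)} = 1544$ ($s{\left(V,C \right)} = 4 \cdot 386 = 1544$)
$n = 1544$
$\left(58384 + 59376\right) \left(26370 + n\right) = \left(58384 + 59376\right) \left(26370 + 1544\right) = 117760 \cdot 27914 = 3287152640$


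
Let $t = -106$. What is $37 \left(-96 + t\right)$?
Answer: $-7474$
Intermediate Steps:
$37 \left(-96 + t\right) = 37 \left(-96 - 106\right) = 37 \left(-202\right) = -7474$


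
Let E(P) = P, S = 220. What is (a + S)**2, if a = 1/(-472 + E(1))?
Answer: 10736897161/221841 ≈ 48399.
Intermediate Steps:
a = -1/471 (a = 1/(-472 + 1) = 1/(-471) = -1/471 ≈ -0.0021231)
(a + S)**2 = (-1/471 + 220)**2 = (103619/471)**2 = 10736897161/221841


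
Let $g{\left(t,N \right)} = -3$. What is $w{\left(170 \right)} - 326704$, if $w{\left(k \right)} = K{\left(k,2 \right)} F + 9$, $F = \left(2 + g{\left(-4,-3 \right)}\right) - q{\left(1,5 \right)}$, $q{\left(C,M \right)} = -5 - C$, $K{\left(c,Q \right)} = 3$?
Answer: $-326680$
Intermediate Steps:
$F = 5$ ($F = \left(2 - 3\right) + \left(0 - \left(-5 - 1\right)\right) = -1 + \left(0 - \left(-5 - 1\right)\right) = -1 + \left(0 - -6\right) = -1 + \left(0 + 6\right) = -1 + 6 = 5$)
$w{\left(k \right)} = 24$ ($w{\left(k \right)} = 3 \cdot 5 + 9 = 15 + 9 = 24$)
$w{\left(170 \right)} - 326704 = 24 - 326704 = -326680$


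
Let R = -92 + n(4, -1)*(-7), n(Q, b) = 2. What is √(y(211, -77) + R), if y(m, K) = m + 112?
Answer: √217 ≈ 14.731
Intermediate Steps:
y(m, K) = 112 + m
R = -106 (R = -92 + 2*(-7) = -92 - 14 = -106)
√(y(211, -77) + R) = √((112 + 211) - 106) = √(323 - 106) = √217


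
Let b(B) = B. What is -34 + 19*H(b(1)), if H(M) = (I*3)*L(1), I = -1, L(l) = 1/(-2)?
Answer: -11/2 ≈ -5.5000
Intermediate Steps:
L(l) = -½
H(M) = 3/2 (H(M) = -1*3*(-½) = -3*(-½) = 3/2)
-34 + 19*H(b(1)) = -34 + 19*(3/2) = -34 + 57/2 = -11/2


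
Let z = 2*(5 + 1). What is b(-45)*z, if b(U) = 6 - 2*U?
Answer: 1152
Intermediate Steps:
z = 12 (z = 2*6 = 12)
b(-45)*z = (6 - 2*(-45))*12 = (6 + 90)*12 = 96*12 = 1152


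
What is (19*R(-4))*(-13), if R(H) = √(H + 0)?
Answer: -494*I ≈ -494.0*I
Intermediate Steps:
R(H) = √H
(19*R(-4))*(-13) = (19*√(-4))*(-13) = (19*(2*I))*(-13) = (38*I)*(-13) = -494*I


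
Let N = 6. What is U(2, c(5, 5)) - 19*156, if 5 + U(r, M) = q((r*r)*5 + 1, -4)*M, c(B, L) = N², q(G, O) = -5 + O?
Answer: -3293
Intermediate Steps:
c(B, L) = 36 (c(B, L) = 6² = 36)
U(r, M) = -5 - 9*M (U(r, M) = -5 + (-5 - 4)*M = -5 - 9*M)
U(2, c(5, 5)) - 19*156 = (-5 - 9*36) - 19*156 = (-5 - 324) - 2964 = -329 - 2964 = -3293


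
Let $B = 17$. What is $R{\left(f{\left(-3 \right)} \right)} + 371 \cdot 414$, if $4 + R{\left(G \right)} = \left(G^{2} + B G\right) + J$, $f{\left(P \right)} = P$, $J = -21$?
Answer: $153527$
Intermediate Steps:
$R{\left(G \right)} = -25 + G^{2} + 17 G$ ($R{\left(G \right)} = -4 - \left(21 - G^{2} - 17 G\right) = -4 + \left(-21 + G^{2} + 17 G\right) = -25 + G^{2} + 17 G$)
$R{\left(f{\left(-3 \right)} \right)} + 371 \cdot 414 = \left(-25 + \left(-3\right)^{2} + 17 \left(-3\right)\right) + 371 \cdot 414 = \left(-25 + 9 - 51\right) + 153594 = -67 + 153594 = 153527$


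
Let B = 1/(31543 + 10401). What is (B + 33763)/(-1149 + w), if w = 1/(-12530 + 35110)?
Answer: -7994196516085/272053177634 ≈ -29.385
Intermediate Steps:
w = 1/22580 ≈ 4.4287e-5
B = 1/41944 ≈ 2.3841e-5
(B + 33763)/(-1149 + w) = (1/41944 + 33763)/(-1149 + 1/22580) = 1416155273/(41944*(-25944419/22580)) = (1416155273/41944)*(-22580/25944419) = -7994196516085/272053177634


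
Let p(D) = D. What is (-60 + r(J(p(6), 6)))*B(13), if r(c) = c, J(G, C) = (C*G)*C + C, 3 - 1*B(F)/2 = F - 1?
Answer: -2916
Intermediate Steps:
B(F) = 8 - 2*F (B(F) = 6 - 2*(F - 1) = 6 - 2*(-1 + F) = 6 + (2 - 2*F) = 8 - 2*F)
J(G, C) = C + G*C² (J(G, C) = G*C² + C = C + G*C²)
(-60 + r(J(p(6), 6)))*B(13) = (-60 + 6*(1 + 6*6))*(8 - 2*13) = (-60 + 6*(1 + 36))*(8 - 26) = (-60 + 6*37)*(-18) = (-60 + 222)*(-18) = 162*(-18) = -2916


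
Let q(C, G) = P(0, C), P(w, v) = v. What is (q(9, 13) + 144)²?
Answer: 23409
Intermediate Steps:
q(C, G) = C
(q(9, 13) + 144)² = (9 + 144)² = 153² = 23409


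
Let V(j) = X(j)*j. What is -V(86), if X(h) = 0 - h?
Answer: 7396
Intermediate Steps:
X(h) = -h
V(j) = -j² (V(j) = (-j)*j = -j²)
-V(86) = -(-1)*86² = -(-1)*7396 = -1*(-7396) = 7396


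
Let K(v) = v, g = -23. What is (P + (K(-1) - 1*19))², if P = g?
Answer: 1849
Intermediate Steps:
P = -23
(P + (K(-1) - 1*19))² = (-23 + (-1 - 1*19))² = (-23 + (-1 - 19))² = (-23 - 20)² = (-43)² = 1849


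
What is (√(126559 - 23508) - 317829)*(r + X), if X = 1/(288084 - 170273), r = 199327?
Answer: -7463550818807142/117811 + 23482913198*√103051/117811 ≈ -6.3288e+10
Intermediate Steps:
X = 1/117811 ≈ 8.4882e-6
(√(126559 - 23508) - 317829)*(r + X) = (√(126559 - 23508) - 317829)*(199327 + 1/117811) = (√103051 - 317829)*(23482913198/117811) = (-317829 + √103051)*(23482913198/117811) = -7463550818807142/117811 + 23482913198*√103051/117811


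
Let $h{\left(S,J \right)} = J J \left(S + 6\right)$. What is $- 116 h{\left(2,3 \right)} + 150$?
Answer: $-8202$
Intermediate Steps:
$h{\left(S,J \right)} = J^{2} \left(6 + S\right)$
$- 116 h{\left(2,3 \right)} + 150 = - 116 \cdot 3^{2} \left(6 + 2\right) + 150 = - 116 \cdot 9 \cdot 8 + 150 = \left(-116\right) 72 + 150 = -8352 + 150 = -8202$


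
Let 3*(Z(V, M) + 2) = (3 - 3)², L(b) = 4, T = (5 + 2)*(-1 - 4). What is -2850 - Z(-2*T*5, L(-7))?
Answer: -2848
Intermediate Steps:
T = -35 (T = 7*(-5) = -35)
Z(V, M) = -2 (Z(V, M) = -2 + (3 - 3)²/3 = -2 + (⅓)*0² = -2 + (⅓)*0 = -2 + 0 = -2)
-2850 - Z(-2*T*5, L(-7)) = -2850 - 1*(-2) = -2850 + 2 = -2848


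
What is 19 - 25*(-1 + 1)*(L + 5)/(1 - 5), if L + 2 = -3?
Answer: 19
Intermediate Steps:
L = -5 (L = -2 - 3 = -5)
19 - 25*(-1 + 1)*(L + 5)/(1 - 5) = 19 - 25*(-1 + 1)*(-5 + 5)/(1 - 5) = 19 - 0*0/(-4) = 19 - 0*0*(-¼) = 19 - 0*0 = 19 - 25*0 = 19 + 0 = 19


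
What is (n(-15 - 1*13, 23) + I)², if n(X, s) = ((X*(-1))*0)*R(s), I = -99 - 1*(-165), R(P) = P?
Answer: 4356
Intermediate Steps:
I = 66 (I = -99 + 165 = 66)
n(X, s) = 0 (n(X, s) = ((X*(-1))*0)*s = (-X*0)*s = 0*s = 0)
(n(-15 - 1*13, 23) + I)² = (0 + 66)² = 66² = 4356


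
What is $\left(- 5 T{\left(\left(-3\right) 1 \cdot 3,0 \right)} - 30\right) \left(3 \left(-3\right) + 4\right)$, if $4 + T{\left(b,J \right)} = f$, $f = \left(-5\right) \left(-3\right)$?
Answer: $425$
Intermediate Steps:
$f = 15$
$T{\left(b,J \right)} = 11$ ($T{\left(b,J \right)} = -4 + 15 = 11$)
$\left(- 5 T{\left(\left(-3\right) 1 \cdot 3,0 \right)} - 30\right) \left(3 \left(-3\right) + 4\right) = \left(\left(-5\right) 11 - 30\right) \left(3 \left(-3\right) + 4\right) = \left(-55 - 30\right) \left(-9 + 4\right) = \left(-85\right) \left(-5\right) = 425$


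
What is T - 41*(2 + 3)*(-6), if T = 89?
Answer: 1319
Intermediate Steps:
T - 41*(2 + 3)*(-6) = 89 - 41*(2 + 3)*(-6) = 89 - 205*(-6) = 89 - 41*(-30) = 89 + 1230 = 1319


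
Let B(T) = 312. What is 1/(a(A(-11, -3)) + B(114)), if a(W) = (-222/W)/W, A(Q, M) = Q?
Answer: 121/37530 ≈ 0.0032241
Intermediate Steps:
a(W) = -222/W**2
1/(a(A(-11, -3)) + B(114)) = 1/(-222/(-11)**2 + 312) = 1/(-222*1/121 + 312) = 1/(-222/121 + 312) = 1/(37530/121) = 121/37530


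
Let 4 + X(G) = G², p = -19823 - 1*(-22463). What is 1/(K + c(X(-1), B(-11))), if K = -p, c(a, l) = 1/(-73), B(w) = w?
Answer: -73/192721 ≈ -0.00037879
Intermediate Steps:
p = 2640 (p = -19823 + 22463 = 2640)
X(G) = -4 + G²
c(a, l) = -1/73
K = -2640 (K = -1*2640 = -2640)
1/(K + c(X(-1), B(-11))) = 1/(-2640 - 1/73) = 1/(-192721/73) = -73/192721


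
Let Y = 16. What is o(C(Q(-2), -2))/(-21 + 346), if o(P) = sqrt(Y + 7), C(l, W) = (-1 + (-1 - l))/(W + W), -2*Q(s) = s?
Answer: sqrt(23)/325 ≈ 0.014756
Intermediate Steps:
Q(s) = -s/2
C(l, W) = (-2 - l)/(2*W) (C(l, W) = (-2 - l)/((2*W)) = (-2 - l)*(1/(2*W)) = (-2 - l)/(2*W))
o(P) = sqrt(23) (o(P) = sqrt(16 + 7) = sqrt(23))
o(C(Q(-2), -2))/(-21 + 346) = sqrt(23)/(-21 + 346) = sqrt(23)/325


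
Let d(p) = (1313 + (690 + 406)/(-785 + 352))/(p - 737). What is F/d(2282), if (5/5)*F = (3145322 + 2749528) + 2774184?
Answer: 5799453710490/567433 ≈ 1.0221e+7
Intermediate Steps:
F = 8669034 (F = (3145322 + 2749528) + 2774184 = 5894850 + 2774184 = 8669034)
d(p) = 567433/(433*(-737 + p)) (d(p) = (1313 + 1096/(-433))/(-737 + p) = (1313 + 1096*(-1/433))/(-737 + p) = (1313 - 1096/433)/(-737 + p) = 567433/(433*(-737 + p)))
F/d(2282) = 8669034/((567433/(433*(-737 + 2282)))) = 8669034/(((567433/433)/1545)) = 8669034/(((567433/433)*(1/1545))) = 8669034/(567433/668985) = 8669034*(668985/567433) = 5799453710490/567433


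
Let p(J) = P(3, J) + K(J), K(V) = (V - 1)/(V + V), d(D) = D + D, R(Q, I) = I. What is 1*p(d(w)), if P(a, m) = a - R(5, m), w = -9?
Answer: 775/36 ≈ 21.528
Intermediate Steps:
d(D) = 2*D
K(V) = (-1 + V)/(2*V) (K(V) = (-1 + V)/((2*V)) = (-1 + V)*(1/(2*V)) = (-1 + V)/(2*V))
P(a, m) = a - m
p(J) = 3 - J + (-1 + J)/(2*J) (p(J) = (3 - J) + (-1 + J)/(2*J) = 3 - J + (-1 + J)/(2*J))
1*p(d(w)) = 1*(7/2 - 2*(-9) - 1/(2*(2*(-9)))) = 1*(7/2 - 1*(-18) - ½/(-18)) = 1*(7/2 + 18 - ½*(-1/18)) = 1*(7/2 + 18 + 1/36) = 1*(775/36) = 775/36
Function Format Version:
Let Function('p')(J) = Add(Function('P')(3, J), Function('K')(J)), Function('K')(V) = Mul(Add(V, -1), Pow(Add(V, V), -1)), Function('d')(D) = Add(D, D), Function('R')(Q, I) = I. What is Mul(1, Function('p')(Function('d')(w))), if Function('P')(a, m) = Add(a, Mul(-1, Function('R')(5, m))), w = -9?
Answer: Rational(775, 36) ≈ 21.528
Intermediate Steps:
Function('d')(D) = Mul(2, D)
Function('K')(V) = Mul(Rational(1, 2), Pow(V, -1), Add(-1, V)) (Function('K')(V) = Mul(Add(-1, V), Pow(Mul(2, V), -1)) = Mul(Add(-1, V), Mul(Rational(1, 2), Pow(V, -1))) = Mul(Rational(1, 2), Pow(V, -1), Add(-1, V)))
Function('P')(a, m) = Add(a, Mul(-1, m))
Function('p')(J) = Add(3, Mul(-1, J), Mul(Rational(1, 2), Pow(J, -1), Add(-1, J))) (Function('p')(J) = Add(Add(3, Mul(-1, J)), Mul(Rational(1, 2), Pow(J, -1), Add(-1, J))) = Add(3, Mul(-1, J), Mul(Rational(1, 2), Pow(J, -1), Add(-1, J))))
Mul(1, Function('p')(Function('d')(w))) = Mul(1, Add(Rational(7, 2), Mul(-1, Mul(2, -9)), Mul(Rational(-1, 2), Pow(Mul(2, -9), -1)))) = Mul(1, Add(Rational(7, 2), Mul(-1, -18), Mul(Rational(-1, 2), Pow(-18, -1)))) = Mul(1, Add(Rational(7, 2), 18, Mul(Rational(-1, 2), Rational(-1, 18)))) = Mul(1, Add(Rational(7, 2), 18, Rational(1, 36))) = Mul(1, Rational(775, 36)) = Rational(775, 36)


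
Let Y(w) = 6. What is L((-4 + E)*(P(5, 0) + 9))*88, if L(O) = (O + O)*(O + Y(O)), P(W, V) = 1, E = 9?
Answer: 492800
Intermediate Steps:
L(O) = 2*O*(6 + O) (L(O) = (O + O)*(O + 6) = (2*O)*(6 + O) = 2*O*(6 + O))
L((-4 + E)*(P(5, 0) + 9))*88 = (2*((-4 + 9)*(1 + 9))*(6 + (-4 + 9)*(1 + 9)))*88 = (2*(5*10)*(6 + 5*10))*88 = (2*50*(6 + 50))*88 = (2*50*56)*88 = 5600*88 = 492800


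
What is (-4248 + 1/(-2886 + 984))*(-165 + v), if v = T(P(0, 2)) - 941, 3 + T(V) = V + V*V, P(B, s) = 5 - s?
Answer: 8863427609/1902 ≈ 4.6601e+6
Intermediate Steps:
T(V) = -3 + V + V² (T(V) = -3 + (V + V*V) = -3 + (V + V²) = -3 + V + V²)
v = -932 (v = (-3 + (5 - 1*2) + (5 - 1*2)²) - 941 = (-3 + (5 - 2) + (5 - 2)²) - 941 = (-3 + 3 + 3²) - 941 = (-3 + 3 + 9) - 941 = 9 - 941 = -932)
(-4248 + 1/(-2886 + 984))*(-165 + v) = (-4248 + 1/(-2886 + 984))*(-165 - 932) = (-4248 + 1/(-1902))*(-1097) = (-4248 - 1/1902)*(-1097) = -8079697/1902*(-1097) = 8863427609/1902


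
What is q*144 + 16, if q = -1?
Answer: -128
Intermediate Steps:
q*144 + 16 = -1*144 + 16 = -144 + 16 = -128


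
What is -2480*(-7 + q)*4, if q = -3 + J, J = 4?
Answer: 59520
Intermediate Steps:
q = 1 (q = -3 + 4 = 1)
-2480*(-7 + q)*4 = -2480*(-7 + 1)*4 = -(-14880)*4 = -2480*(-24) = 59520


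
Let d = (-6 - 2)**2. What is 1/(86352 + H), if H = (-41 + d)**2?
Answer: 1/86881 ≈ 1.1510e-5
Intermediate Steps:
d = 64 (d = (-8)**2 = 64)
H = 529 (H = (-41 + 64)**2 = 23**2 = 529)
1/(86352 + H) = 1/(86352 + 529) = 1/86881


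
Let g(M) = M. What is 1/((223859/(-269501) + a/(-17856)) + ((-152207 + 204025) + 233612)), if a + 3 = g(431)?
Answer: 1203052464/343386236656337 ≈ 3.5035e-6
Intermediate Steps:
a = 428 (a = -3 + 431 = 428)
1/((223859/(-269501) + a/(-17856)) + ((-152207 + 204025) + 233612)) = 1/((223859/(-269501) + 428/(-17856)) + ((-152207 + 204025) + 233612)) = 1/((223859*(-1/269501) + 428*(-1/17856)) + (51818 + 233612)) = 1/((-223859/269501 - 107/4464) + 285430) = 1/(-1028143183/1203052464 + 285430) = 1/(343386236656337/1203052464) = 1203052464/343386236656337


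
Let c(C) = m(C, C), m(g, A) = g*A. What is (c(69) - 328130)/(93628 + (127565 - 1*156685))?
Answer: -323369/64508 ≈ -5.0128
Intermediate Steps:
m(g, A) = A*g
c(C) = C**2 (c(C) = C*C = C**2)
(c(69) - 328130)/(93628 + (127565 - 1*156685)) = (69**2 - 328130)/(93628 + (127565 - 1*156685)) = (4761 - 328130)/(93628 + (127565 - 156685)) = -323369/(93628 - 29120) = -323369/64508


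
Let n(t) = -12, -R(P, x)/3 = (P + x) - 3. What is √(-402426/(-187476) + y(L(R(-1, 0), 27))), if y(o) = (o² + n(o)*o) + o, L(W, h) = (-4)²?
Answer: √80200701746/31246 ≈ 9.0635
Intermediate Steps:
R(P, x) = 9 - 3*P - 3*x (R(P, x) = -3*((P + x) - 3) = -3*(-3 + P + x) = 9 - 3*P - 3*x)
L(W, h) = 16
y(o) = o² - 11*o (y(o) = (o² - 12*o) + o = o² - 11*o)
√(-402426/(-187476) + y(L(R(-1, 0), 27))) = √(-402426/(-187476) + 16*(-11 + 16)) = √(-402426*(-1/187476) + 16*5) = √(67071/31246 + 80) = √(2566751/31246) = √80200701746/31246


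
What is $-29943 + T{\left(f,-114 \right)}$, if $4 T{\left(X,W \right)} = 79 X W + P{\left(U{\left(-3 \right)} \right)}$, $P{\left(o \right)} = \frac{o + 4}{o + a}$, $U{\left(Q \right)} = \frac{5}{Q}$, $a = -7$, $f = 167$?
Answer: $- \frac{42218131}{104} \approx -4.0594 \cdot 10^{5}$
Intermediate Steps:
$P{\left(o \right)} = \frac{4 + o}{-7 + o}$ ($P{\left(o \right)} = \frac{o + 4}{o - 7} = \frac{4 + o}{-7 + o}$)
$T{\left(X,W \right)} = - \frac{7}{104} + \frac{79 W X}{4}$ ($T{\left(X,W \right)} = \frac{79 X W + \frac{4 + \frac{5}{-3}}{-7 + \frac{5}{-3}}}{4} = \frac{79 W X + \frac{4 + 5 \left(- \frac{1}{3}\right)}{-7 + 5 \left(- \frac{1}{3}\right)}}{4} = \frac{79 W X + \frac{4 - \frac{5}{3}}{-7 - \frac{5}{3}}}{4} = \frac{79 W X + \frac{1}{- \frac{26}{3}} \cdot \frac{7}{3}}{4} = \frac{79 W X - \frac{7}{26}}{4} = \frac{- \frac{7}{26} + 79 W X}{4} = - \frac{7}{104} + \frac{79 W X}{4}$)
$-29943 + T{\left(f,-114 \right)} = -29943 + \left(- \frac{7}{104} + \frac{79}{4} \left(-114\right) 167\right) = -29943 - \frac{39104059}{104} = - \frac{42218131}{104}$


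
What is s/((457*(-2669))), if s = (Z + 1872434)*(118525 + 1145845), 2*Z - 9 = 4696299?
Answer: -5336384849560/1219733 ≈ -4.3750e+6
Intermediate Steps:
Z = 2348154 (Z = 9/2 + (½)*4696299 = 9/2 + 4696299/2 = 2348154)
s = 5336384849560 (s = (2348154 + 1872434)*(118525 + 1145845) = 4220588*1264370 = 5336384849560)
s/((457*(-2669))) = 5336384849560/((457*(-2669))) = 5336384849560/(-1219733) = 5336384849560*(-1/1219733) = -5336384849560/1219733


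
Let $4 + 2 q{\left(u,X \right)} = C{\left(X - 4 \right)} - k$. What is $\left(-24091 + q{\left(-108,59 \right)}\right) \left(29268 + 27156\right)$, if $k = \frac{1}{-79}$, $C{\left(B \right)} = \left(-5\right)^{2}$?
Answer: $- \frac{107338704216}{79} \approx -1.3587 \cdot 10^{9}$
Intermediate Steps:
$C{\left(B \right)} = 25$
$k = - \frac{1}{79} \approx -0.012658$
$q{\left(u,X \right)} = \frac{830}{79}$ ($q{\left(u,X \right)} = -2 + \frac{25 - - \frac{1}{79}}{2} = -2 + \frac{25 + \frac{1}{79}}{2} = -2 + \frac{1}{2} \cdot \frac{1976}{79} = -2 + \frac{988}{79} = \frac{830}{79}$)
$\left(-24091 + q{\left(-108,59 \right)}\right) \left(29268 + 27156\right) = \left(-24091 + \frac{830}{79}\right) \left(29268 + 27156\right) = \left(- \frac{1902359}{79}\right) 56424 = - \frac{107338704216}{79}$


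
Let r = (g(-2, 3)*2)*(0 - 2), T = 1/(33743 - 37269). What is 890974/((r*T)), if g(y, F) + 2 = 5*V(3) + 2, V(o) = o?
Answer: 785393581/15 ≈ 5.2360e+7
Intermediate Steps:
T = -1/3526 (T = 1/(-3526) = -1/3526 ≈ -0.00028361)
g(y, F) = 15 (g(y, F) = -2 + (5*3 + 2) = -2 + (15 + 2) = -2 + 17 = 15)
r = -60 (r = (15*2)*(0 - 2) = 30*(-2) = -60)
890974/((r*T)) = 890974/((-60*(-1/3526))) = 890974/(30/1763) = 890974*(1763/30) = 785393581/15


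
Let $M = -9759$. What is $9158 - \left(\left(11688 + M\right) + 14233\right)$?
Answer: $-7004$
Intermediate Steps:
$9158 - \left(\left(11688 + M\right) + 14233\right) = 9158 - \left(\left(11688 - 9759\right) + 14233\right) = 9158 - \left(1929 + 14233\right) = 9158 - 16162 = -7004$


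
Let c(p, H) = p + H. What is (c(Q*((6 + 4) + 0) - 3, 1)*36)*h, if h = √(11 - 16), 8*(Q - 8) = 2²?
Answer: 2988*I*√5 ≈ 6681.4*I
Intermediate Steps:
Q = 17/2 (Q = 8 + (⅛)*2² = 8 + (⅛)*4 = 8 + ½ = 17/2 ≈ 8.5000)
h = I*√5 (h = √(-5) = I*√5 ≈ 2.2361*I)
c(p, H) = H + p
(c(Q*((6 + 4) + 0) - 3, 1)*36)*h = ((1 + (17*((6 + 4) + 0)/2 - 3))*36)*(I*√5) = ((1 + (17*(10 + 0)/2 - 3))*36)*(I*√5) = ((1 + ((17/2)*10 - 3))*36)*(I*√5) = ((1 + (85 - 3))*36)*(I*√5) = ((1 + 82)*36)*(I*√5) = (83*36)*(I*√5) = 2988*(I*√5) = 2988*I*√5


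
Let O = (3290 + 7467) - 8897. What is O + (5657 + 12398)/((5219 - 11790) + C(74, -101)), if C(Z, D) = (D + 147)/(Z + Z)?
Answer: 903053590/486231 ≈ 1857.3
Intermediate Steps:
C(Z, D) = (147 + D)/(2*Z) (C(Z, D) = (147 + D)/((2*Z)) = (147 + D)*(1/(2*Z)) = (147 + D)/(2*Z))
O = 1860 (O = 10757 - 8897 = 1860)
O + (5657 + 12398)/((5219 - 11790) + C(74, -101)) = 1860 + (5657 + 12398)/((5219 - 11790) + (1/2)*(147 - 101)/74) = 1860 + 18055/(-6571 + (1/2)*(1/74)*46) = 1860 + 18055/(-6571 + 23/74) = 1860 + 18055/(-486231/74) = 1860 + 18055*(-74/486231) = 1860 - 1336070/486231 = 903053590/486231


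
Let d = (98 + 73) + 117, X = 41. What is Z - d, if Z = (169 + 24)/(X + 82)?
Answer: -35231/123 ≈ -286.43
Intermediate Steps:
d = 288 (d = 171 + 117 = 288)
Z = 193/123 (Z = (169 + 24)/(41 + 82) = 193/123 ≈ 1.5691)
Z - d = 193/123 - 1*288 = 193/123 - 288 = -35231/123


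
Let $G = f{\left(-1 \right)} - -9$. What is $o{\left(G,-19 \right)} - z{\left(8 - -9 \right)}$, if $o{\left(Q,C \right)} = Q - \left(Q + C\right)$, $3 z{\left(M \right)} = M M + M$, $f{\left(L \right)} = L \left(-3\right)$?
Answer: $-83$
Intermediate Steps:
$f{\left(L \right)} = - 3 L$
$G = 12$ ($G = \left(-3\right) \left(-1\right) - -9 = 3 + 9 = 12$)
$z{\left(M \right)} = \frac{M}{3} + \frac{M^{2}}{3}$ ($z{\left(M \right)} = \frac{M M + M}{3} = \frac{M^{2} + M}{3} = \frac{M + M^{2}}{3} = \frac{M}{3} + \frac{M^{2}}{3}$)
$o{\left(Q,C \right)} = - C$ ($o{\left(Q,C \right)} = Q - \left(C + Q\right) = - C$)
$o{\left(G,-19 \right)} - z{\left(8 - -9 \right)} = \left(-1\right) \left(-19\right) - \frac{\left(8 - -9\right) \left(1 + \left(8 - -9\right)\right)}{3} = 19 - \frac{\left(8 + 9\right) \left(1 + \left(8 + 9\right)\right)}{3} = 19 - \frac{1}{3} \cdot 17 \left(1 + 17\right) = 19 - \frac{1}{3} \cdot 17 \cdot 18 = 19 - 102 = -83$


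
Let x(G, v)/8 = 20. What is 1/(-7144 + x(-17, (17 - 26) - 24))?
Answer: -1/6984 ≈ -0.00014318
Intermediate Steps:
x(G, v) = 160 (x(G, v) = 8*20 = 160)
1/(-7144 + x(-17, (17 - 26) - 24)) = 1/(-7144 + 160) = 1/(-6984) = -1/6984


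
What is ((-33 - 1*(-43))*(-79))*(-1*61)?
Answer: 48190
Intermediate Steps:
((-33 - 1*(-43))*(-79))*(-1*61) = ((-33 + 43)*(-79))*(-61) = (10*(-79))*(-61) = -790*(-61) = 48190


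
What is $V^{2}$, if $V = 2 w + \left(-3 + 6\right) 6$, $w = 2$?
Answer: $484$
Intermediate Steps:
$V = 22$ ($V = 2 \cdot 2 + \left(-3 + 6\right) 6 = 4 + 3 \cdot 6 = 4 + 18 = 22$)
$V^{2} = 22^{2} = 484$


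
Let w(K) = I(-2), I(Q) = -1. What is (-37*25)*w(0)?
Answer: 925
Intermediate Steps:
w(K) = -1
(-37*25)*w(0) = -37*25*(-1) = -925*(-1) = 925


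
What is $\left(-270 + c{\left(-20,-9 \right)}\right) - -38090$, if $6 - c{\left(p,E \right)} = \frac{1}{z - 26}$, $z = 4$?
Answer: $\frac{832173}{22} \approx 37826.0$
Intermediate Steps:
$c{\left(p,E \right)} = \frac{133}{22}$ ($c{\left(p,E \right)} = 6 - \frac{1}{4 - 26} = 6 - \frac{1}{-22} = 6 - - \frac{1}{22} = 6 + \frac{1}{22} = \frac{133}{22}$)
$\left(-270 + c{\left(-20,-9 \right)}\right) - -38090 = \left(-270 + \frac{133}{22}\right) - -38090 = - \frac{5807}{22} + 38090 = \frac{832173}{22}$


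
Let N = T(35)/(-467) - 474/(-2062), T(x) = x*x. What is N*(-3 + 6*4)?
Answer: -24198216/481477 ≈ -50.258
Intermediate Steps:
T(x) = x²
N = -1152296/481477 (N = 35²/(-467) - 474/(-2062) = 1225*(-1/467) - 474*(-1/2062) = -1225/467 + 237/1031 = -1152296/481477 ≈ -2.3933)
N*(-3 + 6*4) = -1152296*(-3 + 6*4)/481477 = -1152296*(-3 + 24)/481477 = -1152296/481477*21 = -24198216/481477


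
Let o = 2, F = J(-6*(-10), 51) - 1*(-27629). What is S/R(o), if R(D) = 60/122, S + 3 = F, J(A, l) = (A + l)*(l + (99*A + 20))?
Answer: 42385667/30 ≈ 1.4129e+6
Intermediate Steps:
J(A, l) = (A + l)*(20 + l + 99*A) (J(A, l) = (A + l)*(l + (20 + 99*A)) = (A + l)*(20 + l + 99*A))
F = 694850 (F = (51**2 + 20*(-6*(-10)) + 20*51 + 99*(-6*(-10))**2 + 100*(-6*(-10))*51) - 1*(-27629) = (2601 + 20*60 + 1020 + 99*60**2 + 100*60*51) + 27629 = (2601 + 1200 + 1020 + 99*3600 + 306000) + 27629 = (2601 + 1200 + 1020 + 356400 + 306000) + 27629 = 667221 + 27629 = 694850)
S = 694847 (S = -3 + 694850 = 694847)
R(D) = 30/61 (R(D) = 60*(1/122) = 30/61)
S/R(o) = 694847/(30/61) = 694847*(61/30) = 42385667/30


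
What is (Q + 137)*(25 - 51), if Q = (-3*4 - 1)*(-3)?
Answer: -4576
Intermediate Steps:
Q = 39 (Q = (-12 - 1)*(-3) = -13*(-3) = 39)
(Q + 137)*(25 - 51) = (39 + 137)*(25 - 51) = 176*(-26) = -4576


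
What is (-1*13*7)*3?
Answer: -273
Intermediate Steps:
(-1*13*7)*3 = -13*7*3 = -91*3 = -273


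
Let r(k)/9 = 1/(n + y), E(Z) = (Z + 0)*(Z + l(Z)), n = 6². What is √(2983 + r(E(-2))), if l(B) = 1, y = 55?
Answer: √24703042/91 ≈ 54.618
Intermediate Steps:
n = 36
E(Z) = Z*(1 + Z) (E(Z) = (Z + 0)*(Z + 1) = Z*(1 + Z))
r(k) = 9/91 (r(k) = 9/(36 + 55) = 9/91)
√(2983 + r(E(-2))) = √(2983 + 9/91) = √(271462/91) = √24703042/91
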